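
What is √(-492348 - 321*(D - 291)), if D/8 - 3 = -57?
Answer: I*√260265 ≈ 510.16*I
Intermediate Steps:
D = -432 (D = 24 + 8*(-57) = 24 - 456 = -432)
√(-492348 - 321*(D - 291)) = √(-492348 - 321*(-432 - 291)) = √(-492348 - 321*(-723)) = √(-492348 + 232083) = √(-260265) = I*√260265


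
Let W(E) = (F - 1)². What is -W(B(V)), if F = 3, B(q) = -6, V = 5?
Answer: -4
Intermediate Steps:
W(E) = 4 (W(E) = (3 - 1)² = 2² = 4)
-W(B(V)) = -1*4 = -4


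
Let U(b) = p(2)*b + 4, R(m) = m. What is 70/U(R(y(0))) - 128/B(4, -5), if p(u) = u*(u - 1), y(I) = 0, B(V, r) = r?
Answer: 431/10 ≈ 43.100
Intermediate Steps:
p(u) = u*(-1 + u)
U(b) = 4 + 2*b (U(b) = (2*(-1 + 2))*b + 4 = (2*1)*b + 4 = 2*b + 4 = 4 + 2*b)
70/U(R(y(0))) - 128/B(4, -5) = 70/(4 + 2*0) - 128/(-5) = 70/(4 + 0) - 128*(-⅕) = 70/4 + 128/5 = 70*(¼) + 128/5 = 35/2 + 128/5 = 431/10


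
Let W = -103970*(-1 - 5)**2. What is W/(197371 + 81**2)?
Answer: -935730/50983 ≈ -18.354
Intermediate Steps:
W = -3742920 (W = -103970*(-6)**2 = -103970*36 = -3742920)
W/(197371 + 81**2) = -3742920/(197371 + 81**2) = -3742920/(197371 + 6561) = -3742920/203932 = -3742920*1/203932 = -935730/50983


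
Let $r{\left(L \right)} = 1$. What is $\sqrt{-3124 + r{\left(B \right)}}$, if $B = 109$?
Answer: $3 i \sqrt{347} \approx 55.884 i$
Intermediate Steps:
$\sqrt{-3124 + r{\left(B \right)}} = \sqrt{-3124 + 1} = \sqrt{-3123} = 3 i \sqrt{347}$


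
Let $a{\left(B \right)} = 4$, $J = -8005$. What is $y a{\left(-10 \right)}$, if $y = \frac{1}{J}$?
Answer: $- \frac{4}{8005} \approx -0.00049969$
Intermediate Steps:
$y = - \frac{1}{8005}$ ($y = \frac{1}{-8005} = - \frac{1}{8005} \approx -0.00012492$)
$y a{\left(-10 \right)} = \left(- \frac{1}{8005}\right) 4 = - \frac{4}{8005}$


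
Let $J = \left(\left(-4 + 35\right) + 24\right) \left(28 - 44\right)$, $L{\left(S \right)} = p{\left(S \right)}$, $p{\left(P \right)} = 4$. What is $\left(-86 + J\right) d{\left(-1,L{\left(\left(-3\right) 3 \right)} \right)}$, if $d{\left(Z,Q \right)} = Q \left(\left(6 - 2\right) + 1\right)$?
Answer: $-19320$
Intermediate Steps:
$L{\left(S \right)} = 4$
$J = -880$ ($J = \left(31 + 24\right) \left(-16\right) = 55 \left(-16\right) = -880$)
$d{\left(Z,Q \right)} = 5 Q$ ($d{\left(Z,Q \right)} = Q \left(4 + 1\right) = Q 5 = 5 Q$)
$\left(-86 + J\right) d{\left(-1,L{\left(\left(-3\right) 3 \right)} \right)} = \left(-86 - 880\right) 5 \cdot 4 = \left(-966\right) 20 = -19320$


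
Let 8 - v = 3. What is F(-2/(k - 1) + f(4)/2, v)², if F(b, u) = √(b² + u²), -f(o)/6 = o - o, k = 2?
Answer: 29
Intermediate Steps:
v = 5 (v = 8 - 1*3 = 8 - 3 = 5)
f(o) = 0 (f(o) = -6*(o - o) = -6*0 = 0)
F(-2/(k - 1) + f(4)/2, v)² = (√((-2/(2 - 1) + 0/2)² + 5²))² = (√((-2/1 + 0*(½))² + 25))² = (√((-2*1 + 0)² + 25))² = (√((-2 + 0)² + 25))² = (√((-2)² + 25))² = (√(4 + 25))² = (√29)² = 29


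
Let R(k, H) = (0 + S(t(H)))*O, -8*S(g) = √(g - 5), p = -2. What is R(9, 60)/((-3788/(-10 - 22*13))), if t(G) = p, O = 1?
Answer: -37*I*√7/3788 ≈ -0.025843*I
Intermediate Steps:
t(G) = -2
S(g) = -√(-5 + g)/8 (S(g) = -√(g - 5)/8 = -√(-5 + g)/8)
R(k, H) = -I*√7/8 (R(k, H) = (0 - √(-5 - 2)/8)*1 = (0 - I*√7/8)*1 = -I*√7/8*1 = -I*√7/8)
R(9, 60)/((-3788/(-10 - 22*13))) = (-I*√7/8)/((-3788/(-10 - 22*13))) = (-I*√7/8)/((-3788/(-10 - 286))) = (-I*√7/8)/((-3788/(-296))) = (-I*√7/8)/((-3788*(-1/296))) = (-I*√7/8)/(947/74) = -I*√7/8*(74/947) = -37*I*√7/3788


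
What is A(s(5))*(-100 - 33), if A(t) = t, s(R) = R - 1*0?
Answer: -665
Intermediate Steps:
s(R) = R (s(R) = R + 0 = R)
A(s(5))*(-100 - 33) = 5*(-100 - 33) = 5*(-133) = -665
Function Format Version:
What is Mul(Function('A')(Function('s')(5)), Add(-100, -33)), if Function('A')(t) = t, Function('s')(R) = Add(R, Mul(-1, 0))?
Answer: -665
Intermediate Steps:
Function('s')(R) = R (Function('s')(R) = Add(R, 0) = R)
Mul(Function('A')(Function('s')(5)), Add(-100, -33)) = Mul(5, Add(-100, -33)) = Mul(5, -133) = -665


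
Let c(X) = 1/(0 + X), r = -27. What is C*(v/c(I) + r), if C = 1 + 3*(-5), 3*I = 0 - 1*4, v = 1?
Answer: 1190/3 ≈ 396.67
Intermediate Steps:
I = -4/3 (I = (0 - 1*4)/3 = (0 - 4)/3 = (⅓)*(-4) = -4/3 ≈ -1.3333)
c(X) = 1/X
C = -14 (C = 1 - 15 = -14)
C*(v/c(I) + r) = -14*(1/1/(-4/3) - 27) = -14*(1/(-¾) - 27) = -14*(1*(-4/3) - 27) = -14*(-4/3 - 27) = -14*(-85/3) = 1190/3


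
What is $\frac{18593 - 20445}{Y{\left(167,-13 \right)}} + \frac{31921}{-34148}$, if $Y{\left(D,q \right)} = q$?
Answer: $\frac{62827123}{443924} \approx 141.53$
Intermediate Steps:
$\frac{18593 - 20445}{Y{\left(167,-13 \right)}} + \frac{31921}{-34148} = \frac{18593 - 20445}{-13} + \frac{31921}{-34148} = \left(-1852\right) \left(- \frac{1}{13}\right) + 31921 \left(- \frac{1}{34148}\right) = \frac{1852}{13} - \frac{31921}{34148} = \frac{62827123}{443924}$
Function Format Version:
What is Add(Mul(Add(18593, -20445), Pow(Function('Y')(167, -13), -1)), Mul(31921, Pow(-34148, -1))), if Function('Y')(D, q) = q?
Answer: Rational(62827123, 443924) ≈ 141.53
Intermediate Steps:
Add(Mul(Add(18593, -20445), Pow(Function('Y')(167, -13), -1)), Mul(31921, Pow(-34148, -1))) = Add(Mul(Add(18593, -20445), Pow(-13, -1)), Mul(31921, Pow(-34148, -1))) = Add(Mul(-1852, Rational(-1, 13)), Mul(31921, Rational(-1, 34148))) = Add(Rational(1852, 13), Rational(-31921, 34148)) = Rational(62827123, 443924)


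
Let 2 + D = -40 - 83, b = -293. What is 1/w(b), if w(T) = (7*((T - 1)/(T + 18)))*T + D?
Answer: -275/637369 ≈ -0.00043146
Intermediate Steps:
D = -125 (D = -2 + (-40 - 83) = -2 - 123 = -125)
w(T) = -125 + 7*T*(-1 + T)/(18 + T) (w(T) = (7*((T - 1)/(T + 18)))*T - 125 = (7*((-1 + T)/(18 + T)))*T - 125 = (7*(-1 + T)/(18 + T))*T - 125 = 7*T*(-1 + T)/(18 + T) - 125 = -125 + 7*T*(-1 + T)/(18 + T))
1/w(b) = 1/((-2250 - 132*(-293) + 7*(-293)²)/(18 - 293)) = 1/((-2250 + 38676 + 7*85849)/(-275)) = 1/(-(-2250 + 38676 + 600943)/275) = 1/(-1/275*637369) = 1/(-637369/275) = -275/637369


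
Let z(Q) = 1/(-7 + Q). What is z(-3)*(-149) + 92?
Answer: 1069/10 ≈ 106.90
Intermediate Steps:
z(-3)*(-149) + 92 = -149/(-7 - 3) + 92 = -149/(-10) + 92 = -⅒*(-149) + 92 = 149/10 + 92 = 1069/10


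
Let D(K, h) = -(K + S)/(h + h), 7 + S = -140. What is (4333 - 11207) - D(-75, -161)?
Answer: -1106603/161 ≈ -6873.3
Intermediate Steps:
S = -147 (S = -7 - 140 = -147)
D(K, h) = -(-147 + K)/(2*h) (D(K, h) = -(K - 147)/(h + h) = -(-147 + K)/(2*h))
(4333 - 11207) - D(-75, -161) = (4333 - 11207) - (147 - 1*(-75))/(2*(-161)) = -6874 - (-1)*(147 + 75)/(2*161) = -6874 - (-1)*222/(2*161) = -6874 - 1*(-111/161) = -6874 + 111/161 = -1106603/161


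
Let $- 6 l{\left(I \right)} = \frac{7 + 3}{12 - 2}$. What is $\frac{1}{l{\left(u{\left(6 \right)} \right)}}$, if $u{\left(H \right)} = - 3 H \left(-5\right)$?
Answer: $-6$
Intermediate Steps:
$u{\left(H \right)} = 15 H$ ($u{\left(H \right)} = - 3 \left(- 5 H\right) = 15 H$)
$l{\left(I \right)} = - \frac{1}{6}$ ($l{\left(I \right)} = - \frac{\left(7 + 3\right) \frac{1}{12 - 2}}{6} = - \frac{10 \cdot \frac{1}{10}}{6} = \left(- \frac{1}{6}\right) 1 = - \frac{1}{6}$)
$\frac{1}{l{\left(u{\left(6 \right)} \right)}} = \frac{1}{- \frac{1}{6}} = -6$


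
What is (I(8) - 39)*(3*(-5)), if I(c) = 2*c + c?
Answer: 225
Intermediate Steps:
I(c) = 3*c
(I(8) - 39)*(3*(-5)) = (3*8 - 39)*(3*(-5)) = (24 - 39)*(-15) = -15*(-15) = 225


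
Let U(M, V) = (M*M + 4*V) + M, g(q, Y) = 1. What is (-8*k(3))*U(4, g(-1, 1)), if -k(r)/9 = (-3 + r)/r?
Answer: 0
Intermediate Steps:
k(r) = -9*(-3 + r)/r
U(M, V) = M + M² + 4*V (U(M, V) = (M² + 4*V) + M = M + M² + 4*V)
(-8*k(3))*U(4, g(-1, 1)) = (-8*(-9 + 27/3))*(4 + 4² + 4*1) = (-8*(-9 + 27*(⅓)))*(4 + 16 + 4) = -8*(-9 + 9)*24 = -8*0*24 = 0*24 = 0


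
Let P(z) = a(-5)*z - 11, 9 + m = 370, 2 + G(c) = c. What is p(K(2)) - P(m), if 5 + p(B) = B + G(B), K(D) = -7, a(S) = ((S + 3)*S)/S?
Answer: 712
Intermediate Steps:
G(c) = -2 + c
a(S) = 3 + S (a(S) = ((3 + S)*S)/S = (S*(3 + S))/S = 3 + S)
p(B) = -7 + 2*B (p(B) = -5 + (B + (-2 + B)) = -5 + (-2 + 2*B) = -7 + 2*B)
m = 361 (m = -9 + 370 = 361)
P(z) = -11 - 2*z (P(z) = (3 - 5)*z - 11 = -2*z - 11 = -11 - 2*z)
p(K(2)) - P(m) = (-7 + 2*(-7)) - (-11 - 2*361) = (-7 - 14) - (-11 - 722) = -21 - 1*(-733) = -21 + 733 = 712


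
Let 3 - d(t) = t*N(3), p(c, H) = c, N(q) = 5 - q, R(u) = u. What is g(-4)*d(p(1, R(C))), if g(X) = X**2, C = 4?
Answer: 16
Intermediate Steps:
d(t) = 3 - 2*t (d(t) = 3 - t*(5 - 1*3) = 3 - t*(5 - 3) = 3 - t*2 = 3 - 2*t)
g(-4)*d(p(1, R(C))) = (-4)**2*(3 - 2*1) = 16*(3 - 2) = 16*1 = 16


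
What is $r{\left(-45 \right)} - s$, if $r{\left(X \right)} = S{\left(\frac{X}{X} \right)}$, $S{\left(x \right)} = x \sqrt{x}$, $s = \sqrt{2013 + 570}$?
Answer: $1 - 3 \sqrt{287} \approx -49.823$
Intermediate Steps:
$s = 3 \sqrt{287}$ ($s = \sqrt{2583} = 3 \sqrt{287} \approx 50.823$)
$S{\left(x \right)} = x^{\frac{3}{2}}$
$r{\left(X \right)} = 1$ ($r{\left(X \right)} = \left(\frac{X}{X}\right)^{\frac{3}{2}} = 1^{\frac{3}{2}} = 1$)
$r{\left(-45 \right)} - s = 1 - 3 \sqrt{287}$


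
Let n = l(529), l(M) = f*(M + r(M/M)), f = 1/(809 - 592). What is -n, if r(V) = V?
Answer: -530/217 ≈ -2.4424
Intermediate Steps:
f = 1/217 ≈ 0.0046083
l(M) = 1/217 + M/217 (l(M) = (M + M/M)/217 = (M + 1)/217 = (1 + M)/217 = 1/217 + M/217)
n = 530/217 (n = 1/217 + (1/217)*529 = 1/217 + 529/217 = 530/217 ≈ 2.4424)
-n = -1*530/217 = -530/217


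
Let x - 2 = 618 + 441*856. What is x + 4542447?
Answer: 4920563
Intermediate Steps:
x = 378116 (x = 2 + (618 + 441*856) = 2 + (618 + 377496) = 2 + 378114 = 378116)
x + 4542447 = 378116 + 4542447 = 4920563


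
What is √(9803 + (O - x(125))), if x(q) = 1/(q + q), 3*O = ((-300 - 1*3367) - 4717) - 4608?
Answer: √123127410/150 ≈ 73.975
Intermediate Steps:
O = -12992/3 (O = (((-300 - 1*3367) - 4717) - 4608)/3 = (((-300 - 3367) - 4717) - 4608)/3 = ((-3667 - 4717) - 4608)/3 = (-8384 - 4608)/3 = (⅓)*(-12992) = -12992/3 ≈ -4330.7)
x(q) = 1/(2*q)
√(9803 + (O - x(125))) = √(9803 + (-12992/3 - 1/(2*125))) = √(9803 + (-12992/3 - 1*1/250)) = √(9803 + (-12992/3 - 1/250)) = √(9803 - 3248003/750) = √(4104247/750) = √123127410/150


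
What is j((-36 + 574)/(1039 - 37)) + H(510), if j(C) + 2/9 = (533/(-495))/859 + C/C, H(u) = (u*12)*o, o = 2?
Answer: 5204839382/425205 ≈ 12241.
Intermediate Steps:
H(u) = 24*u (H(u) = (u*12)*2 = (12*u)*2 = 24*u)
j(C) = 330182/425205 (j(C) = -2/9 + ((533/(-495))/859 + C/C) = -2/9 + ((533*(-1/495))*(1/859) + 1) = -2/9 + (-533/495*1/859 + 1) = -2/9 + (-533/425205 + 1) = -2/9 + 424672/425205 = 330182/425205)
j((-36 + 574)/(1039 - 37)) + H(510) = 330182/425205 + 24*510 = 330182/425205 + 12240 = 5204839382/425205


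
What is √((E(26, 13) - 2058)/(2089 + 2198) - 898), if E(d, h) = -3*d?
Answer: I*√1834770266/1429 ≈ 29.975*I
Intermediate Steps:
√((E(26, 13) - 2058)/(2089 + 2198) - 898) = √((-3*26 - 2058)/(2089 + 2198) - 898) = √((-78 - 2058)/4287 - 898) = √(-2136*1/4287 - 898) = √(-712/1429 - 898) = √(-1283954/1429) = I*√1834770266/1429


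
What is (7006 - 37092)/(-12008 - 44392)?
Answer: 15043/28200 ≈ 0.53344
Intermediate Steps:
(7006 - 37092)/(-12008 - 44392) = -30086/(-56400) = -30086*(-1/56400) = 15043/28200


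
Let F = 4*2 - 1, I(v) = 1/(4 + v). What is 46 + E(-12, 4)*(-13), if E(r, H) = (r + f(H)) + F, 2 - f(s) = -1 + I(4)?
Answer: 589/8 ≈ 73.625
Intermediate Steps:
f(s) = 23/8 (f(s) = 2 - (-1 + 1/(4 + 4)) = 2 - (-1 + 1/8) = 2 - (-1 + ⅛) = 2 - 1*(-7/8) = 2 + 7/8 = 23/8)
F = 7 (F = 8 - 1 = 7)
E(r, H) = 79/8 + r (E(r, H) = (r + 23/8) + 7 = (23/8 + r) + 7 = 79/8 + r)
46 + E(-12, 4)*(-13) = 46 + (79/8 - 12)*(-13) = 46 - 17/8*(-13) = 46 + 221/8 = 589/8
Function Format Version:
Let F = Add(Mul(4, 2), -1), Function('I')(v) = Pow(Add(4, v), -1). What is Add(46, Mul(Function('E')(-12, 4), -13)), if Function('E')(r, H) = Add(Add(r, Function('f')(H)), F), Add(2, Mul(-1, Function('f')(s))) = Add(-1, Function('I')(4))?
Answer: Rational(589, 8) ≈ 73.625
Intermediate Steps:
Function('f')(s) = Rational(23, 8) (Function('f')(s) = Add(2, Mul(-1, Add(-1, Pow(Add(4, 4), -1)))) = Add(2, Mul(-1, Add(-1, Pow(8, -1)))) = Add(2, Mul(-1, Add(-1, Rational(1, 8)))) = Add(2, Mul(-1, Rational(-7, 8))) = Add(2, Rational(7, 8)) = Rational(23, 8))
F = 7 (F = Add(8, -1) = 7)
Function('E')(r, H) = Add(Rational(79, 8), r) (Function('E')(r, H) = Add(Add(r, Rational(23, 8)), 7) = Add(Add(Rational(23, 8), r), 7) = Add(Rational(79, 8), r))
Add(46, Mul(Function('E')(-12, 4), -13)) = Add(46, Mul(Add(Rational(79, 8), -12), -13)) = Add(46, Mul(Rational(-17, 8), -13)) = Add(46, Rational(221, 8)) = Rational(589, 8)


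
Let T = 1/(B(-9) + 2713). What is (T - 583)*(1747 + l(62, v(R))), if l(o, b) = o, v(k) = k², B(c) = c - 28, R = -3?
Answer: -940744521/892 ≈ -1.0546e+6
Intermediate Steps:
B(c) = -28 + c
T = 1/2676 (T = 1/((-28 - 9) + 2713) = 1/(-37 + 2713) = 1/2676 ≈ 0.00037369)
(T - 583)*(1747 + l(62, v(R))) = (1/2676 - 583)*(1747 + 62) = -1560107/2676*1809 = -940744521/892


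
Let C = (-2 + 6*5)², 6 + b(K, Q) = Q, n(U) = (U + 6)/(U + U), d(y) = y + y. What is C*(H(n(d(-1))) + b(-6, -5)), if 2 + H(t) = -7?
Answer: -15680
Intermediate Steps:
d(y) = 2*y
n(U) = (6 + U)/(2*U) (n(U) = (6 + U)/((2*U)) = (6 + U)*(1/(2*U)) = (6 + U)/(2*U))
b(K, Q) = -6 + Q
H(t) = -9 (H(t) = -2 - 7 = -9)
C = 784 (C = (-2 + 30)² = 28² = 784)
C*(H(n(d(-1))) + b(-6, -5)) = 784*(-9 + (-6 - 5)) = 784*(-9 - 11) = 784*(-20) = -15680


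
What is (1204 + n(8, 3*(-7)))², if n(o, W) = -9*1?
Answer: 1428025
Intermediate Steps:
n(o, W) = -9
(1204 + n(8, 3*(-7)))² = (1204 - 9)² = 1195² = 1428025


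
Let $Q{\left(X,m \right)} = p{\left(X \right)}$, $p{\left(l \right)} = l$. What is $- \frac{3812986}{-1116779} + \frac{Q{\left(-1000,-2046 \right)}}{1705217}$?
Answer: $\frac{6500851768962}{1904350536043} \approx 3.4137$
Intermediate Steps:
$Q{\left(X,m \right)} = X$
$- \frac{3812986}{-1116779} + \frac{Q{\left(-1000,-2046 \right)}}{1705217} = - \frac{3812986}{-1116779} - \frac{1000}{1705217} = \left(-3812986\right) \left(- \frac{1}{1116779}\right) - \frac{1000}{1705217} = \frac{3812986}{1116779} - \frac{1000}{1705217} = \frac{6500851768962}{1904350536043}$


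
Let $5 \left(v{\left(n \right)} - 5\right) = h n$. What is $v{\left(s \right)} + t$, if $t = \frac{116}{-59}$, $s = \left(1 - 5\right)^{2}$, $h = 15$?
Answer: $\frac{3011}{59} \approx 51.034$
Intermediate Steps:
$s = 16$ ($s = \left(-4\right)^{2} = 16$)
$v{\left(n \right)} = 5 + 3 n$ ($v{\left(n \right)} = 5 + \frac{15 n}{5} = 5 + 3 n$)
$t = - \frac{116}{59}$ ($t = 116 \left(- \frac{1}{59}\right) = - \frac{116}{59} \approx -1.9661$)
$v{\left(s \right)} + t = \left(5 + 3 \cdot 16\right) - \frac{116}{59} = \left(5 + 48\right) - \frac{116}{59} = 53 - \frac{116}{59} = \frac{3011}{59}$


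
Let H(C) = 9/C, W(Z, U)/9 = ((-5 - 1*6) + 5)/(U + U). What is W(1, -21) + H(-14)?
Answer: 9/14 ≈ 0.64286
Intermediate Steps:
W(Z, U) = -27/U (W(Z, U) = 9*(((-5 - 1*6) + 5)/(U + U)) = 9*(((-5 - 6) + 5)/((2*U))) = 9*((-11 + 5)*(1/(2*U))) = 9*(-3/U) = -27/U)
W(1, -21) + H(-14) = -27/(-21) + 9/(-14) = -27*(-1/21) + 9*(-1/14) = 9/7 - 9/14 = 9/14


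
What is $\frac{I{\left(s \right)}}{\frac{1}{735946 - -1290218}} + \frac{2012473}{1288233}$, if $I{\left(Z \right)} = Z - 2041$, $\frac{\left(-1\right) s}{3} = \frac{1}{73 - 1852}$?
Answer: $- \frac{3159121679397525655}{763922169} \approx -4.1354 \cdot 10^{9}$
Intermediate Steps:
$s = \frac{1}{593}$ ($s = - \frac{3}{73 - 1852} = - \frac{3}{-1779} = \left(-3\right) \left(- \frac{1}{1779}\right) = \frac{1}{593} \approx 0.0016863$)
$I{\left(Z \right)} = -2041 + Z$
$\frac{I{\left(s \right)}}{\frac{1}{735946 - -1290218}} + \frac{2012473}{1288233} = \frac{-2041 + \frac{1}{593}}{\frac{1}{735946 - -1290218}} + \frac{2012473}{1288233} = - \frac{1210312}{593 \frac{1}{735946 + 1290218}} + 2012473 \cdot \frac{1}{1288233} = - \frac{1210312}{593 \cdot \frac{1}{2026164}} + \frac{2012473}{1288233} = - \frac{1210312 \frac{1}{\frac{1}{2026164}}}{593} + \frac{2012473}{1288233} = \left(- \frac{1210312}{593}\right) 2026164 + \frac{2012473}{1288233} = - \frac{2452290603168}{593} + \frac{2012473}{1288233} = - \frac{3159121679397525655}{763922169}$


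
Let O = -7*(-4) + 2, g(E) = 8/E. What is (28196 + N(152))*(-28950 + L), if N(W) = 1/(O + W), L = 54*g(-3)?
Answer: -5742342087/7 ≈ -8.2033e+8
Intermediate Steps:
O = 30 (O = 28 + 2 = 30)
L = -144 (L = 54*(8/(-3)) = 54*(8*(-1/3)) = 54*(-8/3) = -144)
N(W) = 1/(30 + W)
(28196 + N(152))*(-28950 + L) = (28196 + 1/(30 + 152))*(-28950 - 144) = (28196 + 1/182)*(-29094) = (5131673/182)*(-29094) = -5742342087/7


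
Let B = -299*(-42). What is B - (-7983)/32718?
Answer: 136960209/10906 ≈ 12558.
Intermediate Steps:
B = 12558
B - (-7983)/32718 = 12558 - (-7983)/32718 = 12558 - 1*(-2661/10906) = 12558 + 2661/10906 = 136960209/10906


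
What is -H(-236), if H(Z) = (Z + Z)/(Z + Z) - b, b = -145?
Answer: -146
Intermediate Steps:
H(Z) = 146 (H(Z) = (Z + Z)/(Z + Z) - 1*(-145) = (2*Z)/((2*Z)) + 145 = (2*Z)*(1/(2*Z)) + 145 = 1 + 145 = 146)
-H(-236) = -1*146 = -146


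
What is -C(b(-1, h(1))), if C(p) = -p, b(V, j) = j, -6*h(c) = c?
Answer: -⅙ ≈ -0.16667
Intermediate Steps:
h(c) = -c/6
-C(b(-1, h(1))) = -(-1)*(-⅙*1) = -(-1)*(-1)/6 = -1*⅙ = -⅙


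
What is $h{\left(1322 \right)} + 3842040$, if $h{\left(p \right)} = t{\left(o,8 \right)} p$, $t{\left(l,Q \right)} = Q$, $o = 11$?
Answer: $3852616$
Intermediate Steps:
$h{\left(p \right)} = 8 p$
$h{\left(1322 \right)} + 3842040 = 8 \cdot 1322 + 3842040 = 10576 + 3842040 = 3852616$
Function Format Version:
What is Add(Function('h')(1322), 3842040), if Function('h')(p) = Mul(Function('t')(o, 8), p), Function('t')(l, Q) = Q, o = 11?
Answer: 3852616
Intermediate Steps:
Function('h')(p) = Mul(8, p)
Add(Function('h')(1322), 3842040) = Add(Mul(8, 1322), 3842040) = Add(10576, 3842040) = 3852616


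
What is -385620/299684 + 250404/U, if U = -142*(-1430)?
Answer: -18533664/345760415 ≈ -0.053603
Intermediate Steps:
U = 203060
-385620/299684 + 250404/U = -385620/299684 + 250404/203060 = -385620*1/299684 + 250404*(1/203060) = -96405/74921 + 5691/4615 = -18533664/345760415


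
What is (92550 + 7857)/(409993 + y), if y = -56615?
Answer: 100407/353378 ≈ 0.28413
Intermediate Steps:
(92550 + 7857)/(409993 + y) = (92550 + 7857)/(409993 - 56615) = 100407/353378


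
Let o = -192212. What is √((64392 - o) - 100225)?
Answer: √156379 ≈ 395.45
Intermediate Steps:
√((64392 - o) - 100225) = √((64392 - 1*(-192212)) - 100225) = √((64392 + 192212) - 100225) = √(256604 - 100225) = √156379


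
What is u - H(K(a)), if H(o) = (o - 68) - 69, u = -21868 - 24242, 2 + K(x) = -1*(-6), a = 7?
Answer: -45977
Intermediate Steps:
K(x) = 4 (K(x) = -2 - 1*(-6) = -2 + 6 = 4)
u = -46110
H(o) = -137 + o (H(o) = (-68 + o) - 69 = -137 + o)
u - H(K(a)) = -46110 - (-137 + 4) = -46110 - 1*(-133) = -46110 + 133 = -45977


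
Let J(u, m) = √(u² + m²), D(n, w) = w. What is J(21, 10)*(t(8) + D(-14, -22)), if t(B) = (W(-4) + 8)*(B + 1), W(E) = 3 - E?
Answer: 113*√541 ≈ 2628.3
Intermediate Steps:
t(B) = 15 + 15*B (t(B) = ((3 - 1*(-4)) + 8)*(B + 1) = ((3 + 4) + 8)*(1 + B) = (7 + 8)*(1 + B) = 15*(1 + B) = 15 + 15*B)
J(u, m) = √(m² + u²)
J(21, 10)*(t(8) + D(-14, -22)) = √(10² + 21²)*((15 + 15*8) - 22) = √(100 + 441)*((15 + 120) - 22) = √541*(135 - 22) = √541*113 = 113*√541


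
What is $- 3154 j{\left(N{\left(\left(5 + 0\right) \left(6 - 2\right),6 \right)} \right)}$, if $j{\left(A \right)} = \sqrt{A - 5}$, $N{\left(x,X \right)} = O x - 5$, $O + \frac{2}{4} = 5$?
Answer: $- 12616 \sqrt{5} \approx -28210.0$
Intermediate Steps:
$O = \frac{9}{2}$ ($O = - \frac{1}{2} + 5 = \frac{9}{2} \approx 4.5$)
$N{\left(x,X \right)} = -5 + \frac{9 x}{2}$ ($N{\left(x,X \right)} = \frac{9 x}{2} - 5 = -5 + \frac{9 x}{2}$)
$j{\left(A \right)} = \sqrt{-5 + A}$
$- 3154 j{\left(N{\left(\left(5 + 0\right) \left(6 - 2\right),6 \right)} \right)} = - 3154 \sqrt{-5 - \left(5 - \frac{9 \left(5 + 0\right) \left(6 - 2\right)}{2}\right)} = - 3154 \sqrt{-5 - \left(5 - \frac{9 \cdot 5 \cdot 4}{2}\right)} = - 3154 \sqrt{-5 + \left(-5 + \frac{9}{2} \cdot 20\right)} = - 3154 \sqrt{-5 + \left(-5 + 90\right)} = - 3154 \sqrt{-5 + 85} = - 3154 \sqrt{80} = - 3154 \cdot 4 \sqrt{5} = - 12616 \sqrt{5}$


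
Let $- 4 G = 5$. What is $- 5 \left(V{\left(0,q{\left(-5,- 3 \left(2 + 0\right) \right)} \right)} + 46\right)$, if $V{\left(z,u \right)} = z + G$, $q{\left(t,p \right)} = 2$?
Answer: $- \frac{895}{4} \approx -223.75$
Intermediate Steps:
$G = - \frac{5}{4}$ ($G = \left(- \frac{1}{4}\right) 5 = - \frac{5}{4} \approx -1.25$)
$V{\left(z,u \right)} = - \frac{5}{4} + z$ ($V{\left(z,u \right)} = z - \frac{5}{4} = - \frac{5}{4} + z$)
$- 5 \left(V{\left(0,q{\left(-5,- 3 \left(2 + 0\right) \right)} \right)} + 46\right) = - 5 \left(\left(- \frac{5}{4} + 0\right) + 46\right) = - 5 \left(- \frac{5}{4} + 46\right) = \left(-5\right) \frac{179}{4} = - \frac{895}{4}$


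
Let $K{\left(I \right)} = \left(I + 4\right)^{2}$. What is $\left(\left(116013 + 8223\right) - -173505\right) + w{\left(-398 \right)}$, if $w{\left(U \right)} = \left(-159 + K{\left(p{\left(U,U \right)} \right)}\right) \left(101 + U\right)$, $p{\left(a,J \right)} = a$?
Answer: $-45760128$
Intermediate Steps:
$K{\left(I \right)} = \left(4 + I\right)^{2}$
$w{\left(U \right)} = \left(-159 + \left(4 + U\right)^{2}\right) \left(101 + U\right)$
$\left(\left(116013 + 8223\right) - -173505\right) + w{\left(-398 \right)} = \left(\left(116013 + 8223\right) - -173505\right) + \left(-14443 + \left(-398\right)^{3} + 109 \left(-398\right)^{2} + 665 \left(-398\right)\right) = \left(124236 + 173505\right) - 46057869 = 297741 - 46057869 = -45760128$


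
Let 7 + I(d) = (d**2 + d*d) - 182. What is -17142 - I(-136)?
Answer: -53945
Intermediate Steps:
I(d) = -189 + 2*d**2 (I(d) = -7 + ((d**2 + d*d) - 182) = -7 + ((d**2 + d**2) - 182) = -7 + (2*d**2 - 182) = -7 + (-182 + 2*d**2) = -189 + 2*d**2)
-17142 - I(-136) = -17142 - (-189 + 2*(-136)**2) = -17142 - (-189 + 2*18496) = -17142 - (-189 + 36992) = -17142 - 1*36803 = -17142 - 36803 = -53945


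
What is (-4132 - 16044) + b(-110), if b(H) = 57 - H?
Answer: -20009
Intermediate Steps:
(-4132 - 16044) + b(-110) = (-4132 - 16044) + (57 - 1*(-110)) = -20176 + (57 + 110) = -20176 + 167 = -20009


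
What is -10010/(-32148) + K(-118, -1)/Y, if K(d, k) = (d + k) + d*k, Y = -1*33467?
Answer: 167518409/537948558 ≈ 0.31140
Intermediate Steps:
Y = -33467
K(d, k) = d + k + d*k
-10010/(-32148) + K(-118, -1)/Y = -10010/(-32148) + (-118 - 1 - 118*(-1))/(-33467) = -10010*(-1/32148) + (-118 - 1 + 118)*(-1/33467) = 5005/16074 - 1*(-1/33467) = 5005/16074 + 1/33467 = 167518409/537948558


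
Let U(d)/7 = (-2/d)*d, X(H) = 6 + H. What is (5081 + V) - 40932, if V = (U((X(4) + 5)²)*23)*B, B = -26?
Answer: -27479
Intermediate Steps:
U(d) = -14 (U(d) = 7*((-2/d)*d) = 7*(-2) = -14)
V = 8372 (V = -14*23*(-26) = -322*(-26) = 8372)
(5081 + V) - 40932 = (5081 + 8372) - 40932 = 13453 - 40932 = -27479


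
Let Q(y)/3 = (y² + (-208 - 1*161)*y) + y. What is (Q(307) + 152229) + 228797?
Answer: 324845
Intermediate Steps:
Q(y) = -1104*y + 3*y² (Q(y) = 3*((y² + (-208 - 1*161)*y) + y) = 3*((y² + (-208 - 161)*y) + y) = 3*((y² - 369*y) + y) = 3*(y² - 368*y) = -1104*y + 3*y²)
(Q(307) + 152229) + 228797 = (3*307*(-368 + 307) + 152229) + 228797 = (3*307*(-61) + 152229) + 228797 = (-56181 + 152229) + 228797 = 96048 + 228797 = 324845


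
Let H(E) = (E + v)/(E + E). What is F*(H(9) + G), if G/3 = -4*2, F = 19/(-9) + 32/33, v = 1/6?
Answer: 286681/10692 ≈ 26.813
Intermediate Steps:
v = ⅙ ≈ 0.16667
H(E) = (⅙ + E)/(2*E) (H(E) = (E + ⅙)/(E + E) = (⅙ + E)/((2*E)) = (⅙ + E)*(1/(2*E)) = (⅙ + E)/(2*E))
F = -113/99 (F = 19*(-⅑) + 32*(1/33) = -19/9 + 32/33 = -113/99 ≈ -1.1414)
G = -24 (G = 3*(-4*2) = 3*(-8) = -24)
F*(H(9) + G) = -113*((1/12)*(1 + 6*9)/9 - 24)/99 = -113*((1/12)*(⅑)*(1 + 54) - 24)/99 = -113*((1/12)*(⅑)*55 - 24)/99 = -113*(55/108 - 24)/99 = -113/99*(-2537/108) = 286681/10692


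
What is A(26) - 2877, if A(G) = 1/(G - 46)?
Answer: -57541/20 ≈ -2877.1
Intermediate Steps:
A(G) = 1/(-46 + G)
A(26) - 2877 = 1/(-46 + 26) - 2877 = 1/(-20) - 2877 = -1/20 - 2877 = -57541/20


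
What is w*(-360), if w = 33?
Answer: -11880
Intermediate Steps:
w*(-360) = 33*(-360) = -11880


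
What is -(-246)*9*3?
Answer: 6642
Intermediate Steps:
-(-246)*9*3 = -41*(-54)*3 = 2214*3 = 6642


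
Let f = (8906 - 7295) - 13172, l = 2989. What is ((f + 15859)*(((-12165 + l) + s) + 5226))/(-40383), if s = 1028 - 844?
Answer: 2312324/5769 ≈ 400.82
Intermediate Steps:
s = 184
f = -11561 (f = 1611 - 13172 = -11561)
((f + 15859)*(((-12165 + l) + s) + 5226))/(-40383) = ((-11561 + 15859)*(((-12165 + 2989) + 184) + 5226))/(-40383) = (4298*((-9176 + 184) + 5226))*(-1/40383) = (4298*(-8992 + 5226))*(-1/40383) = (4298*(-3766))*(-1/40383) = -16186268*(-1/40383) = 2312324/5769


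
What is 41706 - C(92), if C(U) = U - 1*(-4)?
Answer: 41610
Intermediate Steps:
C(U) = 4 + U (C(U) = U + 4 = 4 + U)
41706 - C(92) = 41706 - (4 + 92) = 41706 - 1*96 = 41706 - 96 = 41610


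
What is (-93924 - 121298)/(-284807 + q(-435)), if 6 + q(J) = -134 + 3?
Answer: 107611/142472 ≈ 0.75531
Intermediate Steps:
q(J) = -137 (q(J) = -6 + (-134 + 3) = -6 - 131 = -137)
(-93924 - 121298)/(-284807 + q(-435)) = (-93924 - 121298)/(-284807 - 137) = -215222/(-284944) = -215222*(-1/284944) = 107611/142472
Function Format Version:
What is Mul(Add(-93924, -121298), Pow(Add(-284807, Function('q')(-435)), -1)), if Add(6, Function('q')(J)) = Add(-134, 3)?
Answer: Rational(107611, 142472) ≈ 0.75531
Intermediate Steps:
Function('q')(J) = -137 (Function('q')(J) = Add(-6, Add(-134, 3)) = Add(-6, -131) = -137)
Mul(Add(-93924, -121298), Pow(Add(-284807, Function('q')(-435)), -1)) = Mul(Add(-93924, -121298), Pow(Add(-284807, -137), -1)) = Mul(-215222, Pow(-284944, -1)) = Mul(-215222, Rational(-1, 284944)) = Rational(107611, 142472)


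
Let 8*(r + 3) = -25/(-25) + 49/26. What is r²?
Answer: 301401/43264 ≈ 6.9666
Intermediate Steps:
r = -549/208 (r = -3 + (-25/(-25) + 49/26)/8 = -3 + (-25*(-1/25) + 49*(1/26))/8 = -3 + (1 + 49/26)/8 = -3 + (⅛)*(75/26) = -3 + 75/208 = -549/208 ≈ -2.6394)
r² = (-549/208)² = 301401/43264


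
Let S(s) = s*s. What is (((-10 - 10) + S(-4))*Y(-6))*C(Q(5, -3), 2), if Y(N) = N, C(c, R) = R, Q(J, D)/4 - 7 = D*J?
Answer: 48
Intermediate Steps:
Q(J, D) = 28 + 4*D*J (Q(J, D) = 28 + 4*(D*J) = 28 + 4*D*J)
S(s) = s²
(((-10 - 10) + S(-4))*Y(-6))*C(Q(5, -3), 2) = (((-10 - 10) + (-4)²)*(-6))*2 = ((-20 + 16)*(-6))*2 = -4*(-6)*2 = 24*2 = 48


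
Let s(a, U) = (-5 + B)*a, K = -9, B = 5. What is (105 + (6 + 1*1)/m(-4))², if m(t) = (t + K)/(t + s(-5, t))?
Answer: 1940449/169 ≈ 11482.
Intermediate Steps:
s(a, U) = 0 (s(a, U) = (-5 + 5)*a = 0*a = 0)
m(t) = (-9 + t)/t (m(t) = (t - 9)/(t + 0) = (-9 + t)/t)
(105 + (6 + 1*1)/m(-4))² = (105 + (6 + 1*1)/(((-9 - 4)/(-4))))² = (105 + (6 + 1)/((-¼*(-13))))² = (105 + 7/(13/4))² = (105 + 7*(4/13))² = (105 + 28/13)² = (1393/13)² = 1940449/169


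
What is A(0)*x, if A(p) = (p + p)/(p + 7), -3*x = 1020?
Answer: 0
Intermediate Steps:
x = -340 (x = -⅓*1020 = -340)
A(p) = 2*p/(7 + p) (A(p) = (2*p)/(7 + p) = 2*p/(7 + p))
A(0)*x = (2*0/(7 + 0))*(-340) = (2*0/7)*(-340) = (2*0*(⅐))*(-340) = 0*(-340) = 0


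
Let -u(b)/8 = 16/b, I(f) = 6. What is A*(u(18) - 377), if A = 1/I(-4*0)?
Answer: -3457/54 ≈ -64.019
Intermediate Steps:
A = ⅙ (A = 1/6 = ⅙ ≈ 0.16667)
u(b) = -128/b
A*(u(18) - 377) = (-128/18 - 377)/6 = (-128*1/18 - 377)/6 = (-64/9 - 377)/6 = (⅙)*(-3457/9) = -3457/54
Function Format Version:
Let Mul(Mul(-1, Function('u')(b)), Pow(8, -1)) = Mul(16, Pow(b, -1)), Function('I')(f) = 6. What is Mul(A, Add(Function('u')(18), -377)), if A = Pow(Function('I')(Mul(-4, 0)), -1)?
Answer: Rational(-3457, 54) ≈ -64.019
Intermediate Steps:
A = Rational(1, 6) (A = Pow(6, -1) = Rational(1, 6) ≈ 0.16667)
Function('u')(b) = Mul(-128, Pow(b, -1)) (Function('u')(b) = Mul(-8, Mul(16, Pow(b, -1))) = Mul(-128, Pow(b, -1)))
Mul(A, Add(Function('u')(18), -377)) = Mul(Rational(1, 6), Add(Mul(-128, Pow(18, -1)), -377)) = Mul(Rational(1, 6), Add(Mul(-128, Rational(1, 18)), -377)) = Mul(Rational(1, 6), Add(Rational(-64, 9), -377)) = Mul(Rational(1, 6), Rational(-3457, 9)) = Rational(-3457, 54)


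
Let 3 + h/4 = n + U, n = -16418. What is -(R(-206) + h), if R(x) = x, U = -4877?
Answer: 85398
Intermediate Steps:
h = -85192 (h = -12 + 4*(-16418 - 4877) = -12 + 4*(-21295) = -12 - 85180 = -85192)
-(R(-206) + h) = -(-206 - 85192) = -1*(-85398) = 85398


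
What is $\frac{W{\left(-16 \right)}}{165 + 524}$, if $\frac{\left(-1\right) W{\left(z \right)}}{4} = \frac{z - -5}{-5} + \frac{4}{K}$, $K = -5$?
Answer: $- \frac{28}{3445} \approx -0.0081277$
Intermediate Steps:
$W{\left(z \right)} = \frac{36}{5} + \frac{4 z}{5}$ ($W{\left(z \right)} = - 4 \left(\frac{z - -5}{-5} + \frac{4}{-5}\right) = - 4 \left(\left(z + 5\right) \left(- \frac{1}{5}\right) + 4 \left(- \frac{1}{5}\right)\right) = - 4 \left(\left(5 + z\right) \left(- \frac{1}{5}\right) - \frac{4}{5}\right) = - 4 \left(\left(-1 - \frac{z}{5}\right) - \frac{4}{5}\right) = - 4 \left(- \frac{9}{5} - \frac{z}{5}\right) = \frac{36}{5} + \frac{4 z}{5}$)
$\frac{W{\left(-16 \right)}}{165 + 524} = \frac{\frac{36}{5} + \frac{4}{5} \left(-16\right)}{165 + 524} = \frac{\frac{36}{5} - \frac{64}{5}}{689} = \frac{1}{689} \left(- \frac{28}{5}\right) = - \frac{28}{3445}$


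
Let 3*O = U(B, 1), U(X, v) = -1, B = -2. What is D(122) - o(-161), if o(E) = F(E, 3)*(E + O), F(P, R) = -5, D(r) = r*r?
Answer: 42232/3 ≈ 14077.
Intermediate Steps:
O = -⅓ (O = (⅓)*(-1) = -⅓ ≈ -0.33333)
D(r) = r²
o(E) = 5/3 - 5*E (o(E) = -5*(E - ⅓) = -5*(-⅓ + E) = 5/3 - 5*E)
D(122) - o(-161) = 122² - (5/3 - 5*(-161)) = 14884 - (5/3 + 805) = 14884 - 1*2420/3 = 14884 - 2420/3 = 42232/3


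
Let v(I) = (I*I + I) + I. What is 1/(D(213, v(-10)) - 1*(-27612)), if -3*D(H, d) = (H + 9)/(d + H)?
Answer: 293/8090242 ≈ 3.6216e-5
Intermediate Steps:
v(I) = I**2 + 2*I (v(I) = (I**2 + I) + I = (I + I**2) + I = I**2 + 2*I)
D(H, d) = -(9 + H)/(3*(H + d)) (D(H, d) = -(H + 9)/(3*(d + H)) = -(9 + H)/(3*(H + d)))
1/(D(213, v(-10)) - 1*(-27612)) = 1/((-3 - 1/3*213)/(213 - 10*(2 - 10)) - 1*(-27612)) = 1/((-3 - 71)/(213 - 10*(-8)) + 27612) = 1/(-74/(213 + 80) + 27612) = 1/(-74/293 + 27612) = 1/(8090242/293) = 293/8090242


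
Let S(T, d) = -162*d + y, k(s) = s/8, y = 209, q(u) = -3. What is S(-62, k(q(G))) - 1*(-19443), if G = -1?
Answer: 78851/4 ≈ 19713.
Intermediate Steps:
k(s) = s/8 (k(s) = s*(⅛) = s/8)
S(T, d) = 209 - 162*d (S(T, d) = -162*d + 209 = 209 - 162*d)
S(-62, k(q(G))) - 1*(-19443) = (209 - 81*(-3)/4) - 1*(-19443) = (209 - 162*(-3/8)) + 19443 = (209 + 243/4) + 19443 = 1079/4 + 19443 = 78851/4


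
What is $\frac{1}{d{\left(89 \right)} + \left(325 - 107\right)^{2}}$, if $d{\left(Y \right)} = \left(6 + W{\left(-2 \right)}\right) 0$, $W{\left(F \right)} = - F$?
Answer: $\frac{1}{47524} \approx 2.1042 \cdot 10^{-5}$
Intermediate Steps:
$d{\left(Y \right)} = 0$ ($d{\left(Y \right)} = \left(6 - -2\right) 0 = \left(6 + 2\right) 0 = 8 \cdot 0 = 0$)
$\frac{1}{d{\left(89 \right)} + \left(325 - 107\right)^{2}} = \frac{1}{0 + \left(325 - 107\right)^{2}} = \frac{1}{0 + 218^{2}} = \frac{1}{0 + 47524} = \frac{1}{47524}$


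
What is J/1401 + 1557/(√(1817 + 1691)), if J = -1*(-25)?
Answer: 25/1401 + 1557*√877/1754 ≈ 26.306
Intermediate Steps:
J = 25
J/1401 + 1557/(√(1817 + 1691)) = 25/1401 + 1557/(√(1817 + 1691)) = 25*(1/1401) + 1557/(√3508) = 25/1401 + 1557/((2*√877)) = 25/1401 + 1557*(√877/1754) = 25/1401 + 1557*√877/1754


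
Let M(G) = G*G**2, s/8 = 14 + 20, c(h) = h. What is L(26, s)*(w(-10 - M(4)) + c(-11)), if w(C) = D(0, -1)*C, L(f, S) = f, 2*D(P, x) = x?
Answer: 676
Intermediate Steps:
s = 272 (s = 8*(14 + 20) = 8*34 = 272)
D(P, x) = x/2
M(G) = G**3
w(C) = -C/2 (w(C) = ((1/2)*(-1))*C = -C/2)
L(26, s)*(w(-10 - M(4)) + c(-11)) = 26*(-(-10 - 1*4**3)/2 - 11) = 26*(-(-10 - 1*64)/2 - 11) = 26*(-(-10 - 64)/2 - 11) = 26*(-1/2*(-74) - 11) = 26*(37 - 11) = 26*26 = 676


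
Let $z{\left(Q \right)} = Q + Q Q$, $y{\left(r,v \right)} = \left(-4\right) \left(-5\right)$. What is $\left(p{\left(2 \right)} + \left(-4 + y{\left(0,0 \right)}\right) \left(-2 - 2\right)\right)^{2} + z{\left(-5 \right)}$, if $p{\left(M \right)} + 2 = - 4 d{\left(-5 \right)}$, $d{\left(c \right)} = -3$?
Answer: $2936$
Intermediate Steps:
$y{\left(r,v \right)} = 20$
$p{\left(M \right)} = 10$ ($p{\left(M \right)} = -2 - -12 = -2 + 12 = 10$)
$z{\left(Q \right)} = Q + Q^{2}$
$\left(p{\left(2 \right)} + \left(-4 + y{\left(0,0 \right)}\right) \left(-2 - 2\right)\right)^{2} + z{\left(-5 \right)} = \left(10 + \left(-4 + 20\right) \left(-2 - 2\right)\right)^{2} - 5 \left(1 - 5\right) = \left(10 + 16 \left(-4\right)\right)^{2} - -20 = \left(10 - 64\right)^{2} + 20 = \left(-54\right)^{2} + 20 = 2916 + 20 = 2936$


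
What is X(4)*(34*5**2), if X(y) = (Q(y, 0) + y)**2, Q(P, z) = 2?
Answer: 30600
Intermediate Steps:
X(y) = (2 + y)**2
X(4)*(34*5**2) = (2 + 4)**2*(34*5**2) = 6**2*(34*25) = 36*850 = 30600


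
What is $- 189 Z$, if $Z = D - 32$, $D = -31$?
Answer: $11907$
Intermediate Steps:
$Z = -63$ ($Z = -31 - 32 = -63$)
$- 189 Z = \left(-189\right) \left(-63\right) = 11907$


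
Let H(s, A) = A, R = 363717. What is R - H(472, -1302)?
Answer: 365019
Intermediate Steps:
R - H(472, -1302) = 363717 - 1*(-1302) = 363717 + 1302 = 365019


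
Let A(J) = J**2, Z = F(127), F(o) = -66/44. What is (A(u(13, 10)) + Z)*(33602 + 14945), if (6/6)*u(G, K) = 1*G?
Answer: 16263245/2 ≈ 8.1316e+6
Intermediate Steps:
u(G, K) = G (u(G, K) = 1*G = G)
F(o) = -3/2 (F(o) = -66*1/44 = -3/2)
Z = -3/2 ≈ -1.5000
(A(u(13, 10)) + Z)*(33602 + 14945) = (13**2 - 3/2)*(33602 + 14945) = (169 - 3/2)*48547 = (335/2)*48547 = 16263245/2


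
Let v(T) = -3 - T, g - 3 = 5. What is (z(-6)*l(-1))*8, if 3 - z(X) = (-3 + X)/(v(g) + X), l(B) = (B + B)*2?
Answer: -1344/17 ≈ -79.059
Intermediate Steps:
g = 8 (g = 3 + 5 = 8)
l(B) = 4*B (l(B) = (2*B)*2 = 4*B)
z(X) = 3 - (-3 + X)/(-11 + X) (z(X) = 3 - (-3 + X)/((-3 - 1*8) + X) = 3 - (-3 + X)/((-3 - 8) + X) = 3 - (-3 + X)/(-11 + X))
(z(-6)*l(-1))*8 = ((2*(-15 - 6)/(-11 - 6))*(4*(-1)))*8 = ((2*(-21)/(-17))*(-4))*8 = ((2*(-1/17)*(-21))*(-4))*8 = ((42/17)*(-4))*8 = -168/17*8 = -1344/17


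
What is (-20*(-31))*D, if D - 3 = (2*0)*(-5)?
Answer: 1860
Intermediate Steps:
D = 3 (D = 3 + (2*0)*(-5) = 3 + 0*(-5) = 3 + 0 = 3)
(-20*(-31))*D = -20*(-31)*3 = 620*3 = 1860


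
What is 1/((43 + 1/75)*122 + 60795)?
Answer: 75/4953197 ≈ 1.5142e-5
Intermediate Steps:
1/((43 + 1/75)*122 + 60795) = 1/((3226/75)*122 + 60795) = 1/(393572/75 + 60795) = 1/(4953197/75) = 75/4953197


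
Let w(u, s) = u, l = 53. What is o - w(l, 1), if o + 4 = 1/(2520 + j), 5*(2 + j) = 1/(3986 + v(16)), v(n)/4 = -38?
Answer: -2751374307/48270061 ≈ -57.000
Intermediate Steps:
v(n) = -152 (v(n) = 4*(-38) = -152)
j = -38339/19170 (j = -2 + 1/(5*(3986 - 152)) = -2 + (⅕)/3834 = -2 + (⅕)*(1/3834) = -2 + 1/19170 = -38339/19170 ≈ -1.9999)
o = -193061074/48270061 (o = -4 + 1/(2520 - 38339/19170) = -4 + 1/(48270061/19170) = -4 + 19170/48270061 = -193061074/48270061 ≈ -3.9996)
o - w(l, 1) = -193061074/48270061 - 1*53 = -193061074/48270061 - 53 = -2751374307/48270061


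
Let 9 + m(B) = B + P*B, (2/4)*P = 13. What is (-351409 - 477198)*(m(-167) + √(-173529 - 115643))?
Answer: 3743646426 - 1657214*I*√72293 ≈ 3.7436e+9 - 4.4558e+8*I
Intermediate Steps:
P = 26 (P = 2*13 = 26)
m(B) = -9 + 27*B (m(B) = -9 + (B + 26*B) = -9 + 27*B)
(-351409 - 477198)*(m(-167) + √(-173529 - 115643)) = (-351409 - 477198)*((-9 + 27*(-167)) + √(-173529 - 115643)) = -828607*((-9 - 4509) + √(-289172)) = -828607*(-4518 + 2*I*√72293) = 3743646426 - 1657214*I*√72293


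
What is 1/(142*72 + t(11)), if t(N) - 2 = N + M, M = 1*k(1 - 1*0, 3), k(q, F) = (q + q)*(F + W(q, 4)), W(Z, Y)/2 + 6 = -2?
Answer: 1/10211 ≈ 9.7934e-5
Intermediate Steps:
W(Z, Y) = -16 (W(Z, Y) = -12 + 2*(-2) = -12 - 4 = -16)
k(q, F) = 2*q*(-16 + F) (k(q, F) = (q + q)*(F - 16) = (2*q)*(-16 + F) = 2*q*(-16 + F))
M = -26 (M = 1*(2*(1 - 1*0)*(-16 + 3)) = 1*(2*(1 + 0)*(-13)) = 1*(2*1*(-13)) = 1*(-26) = -26)
t(N) = -24 + N (t(N) = 2 + (N - 26) = 2 + (-26 + N) = -24 + N)
1/(142*72 + t(11)) = 1/(142*72 + (-24 + 11)) = 1/(10224 - 13) = 1/10211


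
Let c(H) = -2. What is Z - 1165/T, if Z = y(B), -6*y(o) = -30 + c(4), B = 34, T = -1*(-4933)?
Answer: 75433/14799 ≈ 5.0972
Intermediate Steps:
T = 4933
y(o) = 16/3 (y(o) = -(-30 - 2)/6 = -⅙*(-32) = 16/3)
Z = 16/3 ≈ 5.3333
Z - 1165/T = 16/3 - 1165/4933 = 75433/14799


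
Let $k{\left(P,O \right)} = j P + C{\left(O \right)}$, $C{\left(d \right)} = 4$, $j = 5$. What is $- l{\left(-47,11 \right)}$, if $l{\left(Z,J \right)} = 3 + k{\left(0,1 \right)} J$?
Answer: $-47$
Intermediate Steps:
$k{\left(P,O \right)} = 4 + 5 P$ ($k{\left(P,O \right)} = 5 P + 4 = 4 + 5 P$)
$l{\left(Z,J \right)} = 3 + 4 J$ ($l{\left(Z,J \right)} = 3 + \left(4 + 5 \cdot 0\right) J = 3 + \left(4 + 0\right) J = 3 + 4 J$)
$- l{\left(-47,11 \right)} = - (3 + 4 \cdot 11) = - (3 + 44) = \left(-1\right) 47 = -47$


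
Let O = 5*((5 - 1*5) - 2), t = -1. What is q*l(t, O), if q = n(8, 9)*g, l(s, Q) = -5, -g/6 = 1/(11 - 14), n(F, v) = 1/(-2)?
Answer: 5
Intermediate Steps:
n(F, v) = -½
O = -10 (O = 5*((5 - 5) - 2) = 5*(0 - 2) = 5*(-2) = -10)
g = 2 (g = -6/(11 - 14) = -6/(-3) = -6*(-⅓) = 2)
q = -1 (q = -½*2 = -1)
q*l(t, O) = -1*(-5) = 5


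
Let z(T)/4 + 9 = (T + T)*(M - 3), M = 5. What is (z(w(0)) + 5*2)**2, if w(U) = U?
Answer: 676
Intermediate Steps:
z(T) = -36 + 16*T (z(T) = -36 + 4*((T + T)*(5 - 3)) = -36 + 4*((2*T)*2) = -36 + 4*(4*T) = -36 + 16*T)
(z(w(0)) + 5*2)**2 = ((-36 + 16*0) + 5*2)**2 = ((-36 + 0) + 10)**2 = (-36 + 10)**2 = (-26)**2 = 676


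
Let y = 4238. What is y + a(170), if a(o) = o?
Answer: 4408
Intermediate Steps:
y + a(170) = 4238 + 170 = 4408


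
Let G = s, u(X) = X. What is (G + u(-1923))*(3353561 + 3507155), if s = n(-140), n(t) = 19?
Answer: -13062803264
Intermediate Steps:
s = 19
G = 19
(G + u(-1923))*(3353561 + 3507155) = (19 - 1923)*(3353561 + 3507155) = -1904*6860716 = -13062803264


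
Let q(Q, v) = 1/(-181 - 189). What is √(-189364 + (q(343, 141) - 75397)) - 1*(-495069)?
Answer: 495069 + 3*I*√4027309030/370 ≈ 4.9507e+5 + 514.55*I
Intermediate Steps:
q(Q, v) = -1/370 (q(Q, v) = 1/(-370) = -1/370)
√(-189364 + (q(343, 141) - 75397)) - 1*(-495069) = √(-189364 + (-1/370 - 75397)) - 1*(-495069) = √(-189364 - 27896891/370) + 495069 = √(-97961571/370) + 495069 = 3*I*√4027309030/370 + 495069 = 495069 + 3*I*√4027309030/370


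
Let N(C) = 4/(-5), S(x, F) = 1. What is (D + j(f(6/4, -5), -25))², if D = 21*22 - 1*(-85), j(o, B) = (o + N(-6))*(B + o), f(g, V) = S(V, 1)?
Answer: 7349521/25 ≈ 2.9398e+5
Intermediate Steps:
f(g, V) = 1
N(C) = -⅘ (N(C) = 4*(-⅕) = -⅘)
j(o, B) = (-⅘ + o)*(B + o) (j(o, B) = (o - ⅘)*(B + o) = (-⅘ + o)*(B + o))
D = 547 (D = 462 + 85 = 547)
(D + j(f(6/4, -5), -25))² = (547 + (1² - ⅘*(-25) - ⅘*1 - 25*1))² = (547 + (1 + 20 - ⅘ - 25))² = (547 - 24/5)² = (2711/5)² = 7349521/25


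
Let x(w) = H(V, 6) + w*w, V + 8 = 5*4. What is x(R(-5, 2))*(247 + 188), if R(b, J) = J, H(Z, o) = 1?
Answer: 2175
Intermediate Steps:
V = 12 (V = -8 + 5*4 = -8 + 20 = 12)
x(w) = 1 + w² (x(w) = 1 + w*w = 1 + w²)
x(R(-5, 2))*(247 + 188) = (1 + 2²)*(247 + 188) = (1 + 4)*435 = 5*435 = 2175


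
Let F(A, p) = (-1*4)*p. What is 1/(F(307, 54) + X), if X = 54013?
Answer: 1/53797 ≈ 1.8588e-5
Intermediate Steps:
F(A, p) = -4*p
1/(F(307, 54) + X) = 1/(-4*54 + 54013) = 1/(-216 + 54013) = 1/53797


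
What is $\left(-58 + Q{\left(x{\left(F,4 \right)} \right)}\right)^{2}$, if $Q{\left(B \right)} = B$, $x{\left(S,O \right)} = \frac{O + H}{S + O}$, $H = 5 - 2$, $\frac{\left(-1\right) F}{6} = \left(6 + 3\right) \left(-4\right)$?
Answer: $\frac{162639009}{48400} \approx 3360.3$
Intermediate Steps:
$F = 216$ ($F = - 6 \left(6 + 3\right) \left(-4\right) = - 6 \cdot 9 \left(-4\right) = \left(-6\right) \left(-36\right) = 216$)
$H = 3$ ($H = 5 - 2 = 3$)
$x{\left(S,O \right)} = \frac{3 + O}{O + S}$ ($x{\left(S,O \right)} = \frac{O + 3}{S + O} = \frac{3 + O}{O + S}$)
$\left(-58 + Q{\left(x{\left(F,4 \right)} \right)}\right)^{2} = \left(-58 + \frac{3 + 4}{4 + 216}\right)^{2} = \left(-58 + \frac{1}{220} \cdot 7\right)^{2} = \left(-58 + \frac{7}{220}\right)^{2} = \left(- \frac{12753}{220}\right)^{2} = \frac{162639009}{48400}$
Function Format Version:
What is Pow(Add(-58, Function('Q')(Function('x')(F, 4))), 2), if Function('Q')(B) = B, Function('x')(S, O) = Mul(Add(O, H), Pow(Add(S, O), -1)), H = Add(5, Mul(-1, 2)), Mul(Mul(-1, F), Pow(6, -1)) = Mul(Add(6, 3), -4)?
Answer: Rational(162639009, 48400) ≈ 3360.3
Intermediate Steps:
F = 216 (F = Mul(-6, Mul(Add(6, 3), -4)) = Mul(-6, Mul(9, -4)) = Mul(-6, -36) = 216)
H = 3 (H = Add(5, -2) = 3)
Function('x')(S, O) = Mul(Pow(Add(O, S), -1), Add(3, O)) (Function('x')(S, O) = Mul(Add(O, 3), Pow(Add(S, O), -1)) = Mul(Add(3, O), Pow(Add(O, S), -1)) = Mul(Pow(Add(O, S), -1), Add(3, O)))
Pow(Add(-58, Function('Q')(Function('x')(F, 4))), 2) = Pow(Add(-58, Mul(Pow(Add(4, 216), -1), Add(3, 4))), 2) = Pow(Add(-58, Mul(Pow(220, -1), 7)), 2) = Pow(Add(-58, Mul(Rational(1, 220), 7)), 2) = Pow(Add(-58, Rational(7, 220)), 2) = Pow(Rational(-12753, 220), 2) = Rational(162639009, 48400)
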